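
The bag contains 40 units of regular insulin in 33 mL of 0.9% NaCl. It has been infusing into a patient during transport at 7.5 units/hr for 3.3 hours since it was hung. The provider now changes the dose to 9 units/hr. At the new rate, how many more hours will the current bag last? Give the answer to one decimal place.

1.7 hours

Initial rate:
Concentration = 40 units ÷ 33 mL = 1.212121 units/mL
Rate = 7.5 units/hr ÷ 1.212121 units/mL = 6.1875 mL/hr
Volume infused so far = 6.1875 mL/hr × 3.3 hr = 20.41875 mL
Volume remaining = 33 − 20.41875 = 12.58125 mL
New rate:
Rate = 9 units/hr ÷ 1.212121 units/mL = 7.425 mL/hr
Time remaining = 12.58125 mL ÷ 7.425 mL/hr = 1.694444 hr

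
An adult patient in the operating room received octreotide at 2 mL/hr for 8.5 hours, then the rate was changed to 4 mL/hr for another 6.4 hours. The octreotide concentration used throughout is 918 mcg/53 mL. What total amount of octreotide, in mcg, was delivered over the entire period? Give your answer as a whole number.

Concentration = 918 mcg ÷ 53 mL = 17.32075 mcg/mL
Stage 1: 2 mL/hr × 8.5 hr = 17 mL → 17 mL × 17.32075 mcg/mL = 294.4528 mcg
Stage 2: 4 mL/hr × 6.4 hr = 25.6 mL → 25.6 mL × 17.32075 mcg/mL = 443.4113 mcg
Total = 294.4528 + 443.4113 = 737.8642 mcg

738 mcg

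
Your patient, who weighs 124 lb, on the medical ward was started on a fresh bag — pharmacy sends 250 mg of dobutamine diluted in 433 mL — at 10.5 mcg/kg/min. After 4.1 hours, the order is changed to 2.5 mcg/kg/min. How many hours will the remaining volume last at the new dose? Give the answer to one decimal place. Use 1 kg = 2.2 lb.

Initial rate:
Weight = 124 lb ÷ 2.2 lb/kg = 56.36364 kg
Dose = 10.5 mcg/kg/min × 56.36364 kg = 591.8182 mcg/min
591.8182 mcg/min × 60 min/hr = 35509.09 mcg/hr
Concentration = 250 mg ÷ 433 mL = 0.5773672 mg/mL = 577.3672 mcg/mL
Rate = 35509.09 mcg/hr ÷ 577.3672 mcg/mL = 61.50175 mL/hr
Volume infused so far = 61.50175 mL/hr × 4.1 hr = 252.1572 mL
Volume remaining = 433 − 252.1572 = 180.8428 mL
New rate:
Dose = 2.5 mcg/kg/min × 56.36364 kg = 140.9091 mcg/min
140.9091 mcg/min × 60 min/hr = 8454.545 mcg/hr
Rate = 8454.545 mcg/hr ÷ 577.3672 mcg/mL = 14.64327 mL/hr
Time remaining = 180.8428 mL ÷ 14.64327 mL/hr = 12.34989 hr

12.3 hours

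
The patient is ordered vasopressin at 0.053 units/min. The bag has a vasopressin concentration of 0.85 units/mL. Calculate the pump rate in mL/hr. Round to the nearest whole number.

0.053 units/min × 60 min/hr = 3.18 units/hr
Rate = 3.18 units/hr ÷ 0.85 units/mL = 3.741176 mL/hr

4 mL/hr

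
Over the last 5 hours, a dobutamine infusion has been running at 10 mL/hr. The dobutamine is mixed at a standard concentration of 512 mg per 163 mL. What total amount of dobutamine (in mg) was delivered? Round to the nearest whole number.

Concentration = 512 mg ÷ 163 mL = 3.141104 mg/mL = 3141.104 mcg/mL
Drug rate = 10 mL/hr × 3141.104 mcg/mL = 31411.04 mcg/hr
Total = 31411.04 mcg/hr × 5 hr = 157055.2 mcg = 157.0552 mg

157 mg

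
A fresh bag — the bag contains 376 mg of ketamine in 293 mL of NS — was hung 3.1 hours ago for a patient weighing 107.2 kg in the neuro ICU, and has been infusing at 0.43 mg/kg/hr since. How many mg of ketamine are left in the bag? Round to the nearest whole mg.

233 mg

Dose = 0.43 mg/kg/hr × 107.2 kg = 46.096 mg/hr
Concentration = 376 mg ÷ 293 mL = 1.283276 mg/mL
Rate = 46.096 mg/hr ÷ 1.283276 mg/mL = 35.92055 mL/hr
Volume infused = 35.92055 mL/hr × 3.1 hr = 111.3537 mL
Volume remaining = 293 − 111.3537 = 181.6463 mL
Drug remaining = 181.6463 mL × 1.283276 mg/mL = 233.1024 mg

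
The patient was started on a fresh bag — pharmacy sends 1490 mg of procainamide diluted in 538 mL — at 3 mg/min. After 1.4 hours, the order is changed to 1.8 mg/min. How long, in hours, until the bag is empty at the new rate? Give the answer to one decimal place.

Initial rate:
3 mg/min × 60 min/hr = 180 mg/hr
Concentration = 1490 mg ÷ 538 mL = 2.769517 mg/mL
Rate = 180 mg/hr ÷ 2.769517 mg/mL = 64.99329 mL/hr
Volume infused so far = 64.99329 mL/hr × 1.4 hr = 90.9906 mL
Volume remaining = 538 − 90.9906 = 447.0094 mL
New rate:
1.8 mg/min × 60 min/hr = 108 mg/hr
Rate = 108 mg/hr ÷ 2.769517 mg/mL = 38.99597 mL/hr
Time remaining = 447.0094 mL ÷ 38.99597 mL/hr = 11.46296 hr

11.5 hours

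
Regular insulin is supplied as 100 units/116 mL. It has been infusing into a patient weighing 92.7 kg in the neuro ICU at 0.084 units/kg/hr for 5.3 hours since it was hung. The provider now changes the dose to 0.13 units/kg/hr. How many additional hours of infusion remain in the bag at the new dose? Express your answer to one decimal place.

Initial rate:
Dose = 0.084 units/kg/hr × 92.7 kg = 7.7868 units/hr
Concentration = 100 units ÷ 116 mL = 0.862069 units/mL
Rate = 7.7868 units/hr ÷ 0.862069 units/mL = 9.032688 mL/hr
Volume infused so far = 9.032688 mL/hr × 5.3 hr = 47.87325 mL
Volume remaining = 116 − 47.87325 = 68.12675 mL
New rate:
Dose = 0.13 units/kg/hr × 92.7 kg = 12.051 units/hr
Rate = 12.051 units/hr ÷ 0.862069 units/mL = 13.97916 mL/hr
Time remaining = 68.12675 mL ÷ 13.97916 mL/hr = 4.873451 hr

4.9 hours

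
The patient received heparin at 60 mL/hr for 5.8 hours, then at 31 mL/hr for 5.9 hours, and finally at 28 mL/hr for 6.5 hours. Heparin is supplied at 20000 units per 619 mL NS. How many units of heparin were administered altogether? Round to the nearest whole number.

Concentration = 20000 units ÷ 619 mL = 32.31018 units/mL
Stage 1: 60 mL/hr × 5.8 hr = 348 mL → 348 mL × 32.31018 units/mL = 11243.94 units
Stage 2: 31 mL/hr × 5.9 hr = 182.9 mL → 182.9 mL × 32.31018 units/mL = 5909.532 units
Stage 3: 28 mL/hr × 6.5 hr = 182 mL → 182 mL × 32.31018 units/mL = 5880.452 units
Total = 11243.94 + 5909.532 + 5880.452 = 23033.93 units

23034 units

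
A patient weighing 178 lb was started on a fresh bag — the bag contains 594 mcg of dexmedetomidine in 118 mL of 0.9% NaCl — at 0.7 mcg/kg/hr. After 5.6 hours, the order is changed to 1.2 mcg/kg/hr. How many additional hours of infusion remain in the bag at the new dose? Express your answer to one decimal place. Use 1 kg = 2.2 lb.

2.9 hours

Initial rate:
Weight = 178 lb ÷ 2.2 lb/kg = 80.90909 kg
Dose = 0.7 mcg/kg/hr × 80.90909 kg = 56.63636 mcg/hr
Concentration = 594 mcg ÷ 118 mL = 5.033898 mcg/mL
Rate = 56.63636 mcg/hr ÷ 5.033898 mcg/mL = 11.25099 mL/hr
Volume infused so far = 11.25099 mL/hr × 5.6 hr = 63.00557 mL
Volume remaining = 118 − 63.00557 = 54.99443 mL
New rate:
Dose = 1.2 mcg/kg/hr × 80.90909 kg = 97.09091 mcg/hr
Rate = 97.09091 mcg/hr ÷ 5.033898 mcg/mL = 19.28742 mL/hr
Time remaining = 54.99443 mL ÷ 19.28742 mL/hr = 2.851311 hr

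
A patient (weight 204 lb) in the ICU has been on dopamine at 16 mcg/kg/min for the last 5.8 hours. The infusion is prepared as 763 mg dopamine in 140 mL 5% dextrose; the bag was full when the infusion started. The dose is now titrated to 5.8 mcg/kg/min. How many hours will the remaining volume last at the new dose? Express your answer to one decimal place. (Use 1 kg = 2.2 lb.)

7.6 hours

Initial rate:
Weight = 204 lb ÷ 2.2 lb/kg = 92.72727 kg
Dose = 16 mcg/kg/min × 92.72727 kg = 1483.636 mcg/min
1483.636 mcg/min × 60 min/hr = 89018.18 mcg/hr
Concentration = 763 mg ÷ 140 mL = 5.45 mg/mL = 5450 mcg/mL
Rate = 89018.18 mcg/hr ÷ 5450 mcg/mL = 16.33361 mL/hr
Volume infused so far = 16.33361 mL/hr × 5.8 hr = 94.73495 mL
Volume remaining = 140 − 94.73495 = 45.26505 mL
New rate:
Dose = 5.8 mcg/kg/min × 92.72727 kg = 537.8182 mcg/min
537.8182 mcg/min × 60 min/hr = 32269.09 mcg/hr
Rate = 32269.09 mcg/hr ÷ 5450 mcg/mL = 5.920934 mL/hr
Time remaining = 45.26505 mL ÷ 5.920934 mL/hr = 7.644918 hr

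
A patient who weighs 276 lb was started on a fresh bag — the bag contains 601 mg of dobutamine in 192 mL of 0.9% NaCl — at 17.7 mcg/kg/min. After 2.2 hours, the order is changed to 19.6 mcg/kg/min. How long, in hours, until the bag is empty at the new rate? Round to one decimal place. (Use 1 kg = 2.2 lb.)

Initial rate:
Weight = 276 lb ÷ 2.2 lb/kg = 125.4545 kg
Dose = 17.7 mcg/kg/min × 125.4545 kg = 2220.545 mcg/min
2220.545 mcg/min × 60 min/hr = 133232.7 mcg/hr
Concentration = 601 mg ÷ 192 mL = 3.130208 mg/mL = 3130.208 mcg/mL
Rate = 133232.7 mcg/hr ÷ 3130.208 mcg/mL = 42.56353 mL/hr
Volume infused so far = 42.56353 mL/hr × 2.2 hr = 93.63977 mL
Volume remaining = 192 − 93.63977 = 98.36023 mL
New rate:
Dose = 19.6 mcg/kg/min × 125.4545 kg = 2458.909 mcg/min
2458.909 mcg/min × 60 min/hr = 147534.5 mcg/hr
Rate = 147534.5 mcg/hr ÷ 3130.208 mcg/mL = 47.1325 mL/hr
Time remaining = 98.36023 mL ÷ 47.1325 mL/hr = 2.086888 hr

2.1 hours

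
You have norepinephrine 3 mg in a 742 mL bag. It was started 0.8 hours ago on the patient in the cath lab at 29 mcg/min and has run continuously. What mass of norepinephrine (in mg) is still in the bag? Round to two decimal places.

1.61 mg

29 mcg/min × 60 min/hr = 1740 mcg/hr
Concentration = 3 mg ÷ 742 mL = 0.004043127 mg/mL = 4.043127 mcg/mL
Rate = 1740 mcg/hr ÷ 4.043127 mcg/mL = 430.36 mL/hr
Volume infused = 430.36 mL/hr × 0.8 hr = 344.288 mL
Volume remaining = 742 − 344.288 = 397.712 mL
Drug remaining = 397.712 mL × 4.043127 mcg/mL = 1608 mcg = 1.608 mg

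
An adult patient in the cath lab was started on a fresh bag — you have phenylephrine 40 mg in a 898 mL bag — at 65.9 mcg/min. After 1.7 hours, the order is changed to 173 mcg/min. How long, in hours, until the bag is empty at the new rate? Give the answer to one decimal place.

3.2 hours

Initial rate:
65.9 mcg/min × 60 min/hr = 3954 mcg/hr
Concentration = 40 mg ÷ 898 mL = 0.04454343 mg/mL = 44.54343 mcg/mL
Rate = 3954 mcg/hr ÷ 44.54343 mcg/mL = 88.7673 mL/hr
Volume infused so far = 88.7673 mL/hr × 1.7 hr = 150.9044 mL
Volume remaining = 898 − 150.9044 = 747.0956 mL
New rate:
173 mcg/min × 60 min/hr = 10380 mcg/hr
Rate = 10380 mcg/hr ÷ 44.54343 mcg/mL = 233.031 mL/hr
Time remaining = 747.0956 mL ÷ 233.031 mL/hr = 3.205992 hr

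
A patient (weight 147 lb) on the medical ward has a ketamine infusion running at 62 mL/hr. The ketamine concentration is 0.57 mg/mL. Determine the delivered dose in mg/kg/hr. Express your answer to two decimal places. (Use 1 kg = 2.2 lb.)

0.53 mg/kg/hr

Weight = 147 lb ÷ 2.2 lb/kg = 66.81818 kg
Drug rate = 62 mL/hr × 0.57 mg/mL = 35.34 mg/hr
35.34 mg/hr ÷ 66.81818 kg = 0.528898 mg/kg/hr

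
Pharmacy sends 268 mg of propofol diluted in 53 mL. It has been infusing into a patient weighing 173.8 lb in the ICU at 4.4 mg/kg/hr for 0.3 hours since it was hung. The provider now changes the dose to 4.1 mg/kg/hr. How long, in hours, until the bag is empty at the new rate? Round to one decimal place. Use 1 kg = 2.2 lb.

Initial rate:
Weight = 173.8 lb ÷ 2.2 lb/kg = 79 kg
Dose = 4.4 mg/kg/hr × 79 kg = 347.6 mg/hr
Concentration = 268 mg ÷ 53 mL = 5.056604 mg/mL
Rate = 347.6 mg/hr ÷ 5.056604 mg/mL = 68.74179 mL/hr
Volume infused so far = 68.74179 mL/hr × 0.3 hr = 20.62254 mL
Volume remaining = 53 − 20.62254 = 32.37746 mL
New rate:
Dose = 4.1 mg/kg/hr × 79 kg = 323.9 mg/hr
Rate = 323.9 mg/hr ÷ 5.056604 mg/mL = 64.05485 mL/hr
Time remaining = 32.37746 mL ÷ 64.05485 mL/hr = 0.5054646 hr

0.5 hours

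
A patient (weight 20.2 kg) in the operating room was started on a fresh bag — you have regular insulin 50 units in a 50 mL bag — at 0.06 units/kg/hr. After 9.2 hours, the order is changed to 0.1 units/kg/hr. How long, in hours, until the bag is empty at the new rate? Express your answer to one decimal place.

Initial rate:
Dose = 0.06 units/kg/hr × 20.2 kg = 1.212 units/hr
Concentration = 50 units ÷ 50 mL = 1 units/mL
Rate = 1.212 units/hr ÷ 1 units/mL = 1.212 mL/hr
Volume infused so far = 1.212 mL/hr × 9.2 hr = 11.1504 mL
Volume remaining = 50 − 11.1504 = 38.8496 mL
New rate:
Dose = 0.1 units/kg/hr × 20.2 kg = 2.02 units/hr
Rate = 2.02 units/hr ÷ 1 units/mL = 2.02 mL/hr
Time remaining = 38.8496 mL ÷ 2.02 mL/hr = 19.23248 hr

19.2 hours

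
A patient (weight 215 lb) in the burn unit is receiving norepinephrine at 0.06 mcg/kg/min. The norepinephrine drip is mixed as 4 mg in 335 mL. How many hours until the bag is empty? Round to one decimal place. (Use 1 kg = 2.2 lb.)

Weight = 215 lb ÷ 2.2 lb/kg = 97.72727 kg
Dose = 0.06 mcg/kg/min × 97.72727 kg = 5.863636 mcg/min
5.863636 mcg/min × 60 min/hr = 351.8182 mcg/hr
Concentration = 4 mg ÷ 335 mL = 0.0119403 mg/mL = 11.9403 mcg/mL
Rate = 351.8182 mcg/hr ÷ 11.9403 mcg/mL = 29.46477 mL/hr
Duration = 335 mL ÷ 29.46477 mL/hr = 11.36951 hr

11.4 hours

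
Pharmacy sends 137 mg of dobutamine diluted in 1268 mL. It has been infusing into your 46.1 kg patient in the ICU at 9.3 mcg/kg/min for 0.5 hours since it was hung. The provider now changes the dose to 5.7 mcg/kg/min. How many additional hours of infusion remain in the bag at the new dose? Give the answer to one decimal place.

Initial rate:
Dose = 9.3 mcg/kg/min × 46.1 kg = 428.73 mcg/min
428.73 mcg/min × 60 min/hr = 25723.8 mcg/hr
Concentration = 137 mg ÷ 1268 mL = 0.1080442 mg/mL = 108.0442 mcg/mL
Rate = 25723.8 mcg/hr ÷ 108.0442 mcg/mL = 238.086 mL/hr
Volume infused so far = 238.086 mL/hr × 0.5 hr = 119.043 mL
Volume remaining = 1268 − 119.043 = 1148.957 mL
New rate:
Dose = 5.7 mcg/kg/min × 46.1 kg = 262.77 mcg/min
262.77 mcg/min × 60 min/hr = 15766.2 mcg/hr
Rate = 15766.2 mcg/hr ÷ 108.0442 mcg/mL = 145.9237 mL/hr
Time remaining = 1148.957 mL ÷ 145.9237 mL/hr = 7.873685 hr

7.9 hours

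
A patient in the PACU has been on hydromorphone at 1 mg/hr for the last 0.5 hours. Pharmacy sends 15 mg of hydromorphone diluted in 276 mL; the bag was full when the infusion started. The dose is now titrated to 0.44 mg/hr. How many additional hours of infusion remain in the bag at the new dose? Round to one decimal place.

33.0 hours

Initial rate:
Concentration = 15 mg ÷ 276 mL = 0.05434783 mg/mL
Rate = 1 mg/hr ÷ 0.05434783 mg/mL = 18.4 mL/hr
Volume infused so far = 18.4 mL/hr × 0.5 hr = 9.2 mL
Volume remaining = 276 − 9.2 = 266.8 mL
New rate:
Rate = 0.44 mg/hr ÷ 0.05434783 mg/mL = 8.096 mL/hr
Time remaining = 266.8 mL ÷ 8.096 mL/hr = 32.95455 hr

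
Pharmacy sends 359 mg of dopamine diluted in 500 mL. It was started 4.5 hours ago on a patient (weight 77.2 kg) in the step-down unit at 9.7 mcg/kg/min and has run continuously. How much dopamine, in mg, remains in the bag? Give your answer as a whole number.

Dose = 9.7 mcg/kg/min × 77.2 kg = 748.84 mcg/min
748.84 mcg/min × 60 min/hr = 44930.4 mcg/hr
Concentration = 359 mg ÷ 500 mL = 0.718 mg/mL = 718 mcg/mL
Rate = 44930.4 mcg/hr ÷ 718 mcg/mL = 62.57716 mL/hr
Volume infused = 62.57716 mL/hr × 4.5 hr = 281.5972 mL
Volume remaining = 500 − 281.5972 = 218.4028 mL
Drug remaining = 218.4028 mL × 718 mcg/mL = 156813.2 mcg = 156.8132 mg

157 mg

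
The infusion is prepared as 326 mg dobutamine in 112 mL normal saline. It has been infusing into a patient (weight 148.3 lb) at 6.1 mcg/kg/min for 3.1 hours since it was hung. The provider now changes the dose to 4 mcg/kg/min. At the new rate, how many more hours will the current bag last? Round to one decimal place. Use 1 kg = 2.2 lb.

Initial rate:
Weight = 148.3 lb ÷ 2.2 lb/kg = 67.40909 kg
Dose = 6.1 mcg/kg/min × 67.40909 kg = 411.1955 mcg/min
411.1955 mcg/min × 60 min/hr = 24671.73 mcg/hr
Concentration = 326 mg ÷ 112 mL = 2.910714 mg/mL = 2910.714 mcg/mL
Rate = 24671.73 mcg/hr ÷ 2910.714 mcg/mL = 8.476176 mL/hr
Volume infused so far = 8.476176 mL/hr × 3.1 hr = 26.27615 mL
Volume remaining = 112 − 26.27615 = 85.72385 mL
New rate:
Dose = 4 mcg/kg/min × 67.40909 kg = 269.6364 mcg/min
269.6364 mcg/min × 60 min/hr = 16178.18 mcg/hr
Rate = 16178.18 mcg/hr ÷ 2910.714 mcg/mL = 5.558148 mL/hr
Time remaining = 85.72385 mL ÷ 5.558148 mL/hr = 15.4231 hr

15.4 hours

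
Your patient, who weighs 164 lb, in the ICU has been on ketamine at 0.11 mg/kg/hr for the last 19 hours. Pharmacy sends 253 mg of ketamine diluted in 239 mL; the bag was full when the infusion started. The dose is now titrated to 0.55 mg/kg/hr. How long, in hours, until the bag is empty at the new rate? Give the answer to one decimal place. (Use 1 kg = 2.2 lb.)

Initial rate:
Weight = 164 lb ÷ 2.2 lb/kg = 74.54545 kg
Dose = 0.11 mg/kg/hr × 74.54545 kg = 8.2 mg/hr
Concentration = 253 mg ÷ 239 mL = 1.058577 mg/mL
Rate = 8.2 mg/hr ÷ 1.058577 mg/mL = 7.746245 mL/hr
Volume infused so far = 7.746245 mL/hr × 19 hr = 147.1787 mL
Volume remaining = 239 − 147.1787 = 91.82134 mL
New rate:
Dose = 0.55 mg/kg/hr × 74.54545 kg = 41 mg/hr
Rate = 41 mg/hr ÷ 1.058577 mg/mL = 38.73123 mL/hr
Time remaining = 91.82134 mL ÷ 38.73123 mL/hr = 2.370732 hr

2.4 hours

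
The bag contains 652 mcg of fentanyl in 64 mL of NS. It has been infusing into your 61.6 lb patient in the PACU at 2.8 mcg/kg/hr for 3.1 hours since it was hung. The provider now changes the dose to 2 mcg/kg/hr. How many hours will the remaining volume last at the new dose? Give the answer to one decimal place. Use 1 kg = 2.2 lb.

7.3 hours

Initial rate:
Weight = 61.6 lb ÷ 2.2 lb/kg = 28 kg
Dose = 2.8 mcg/kg/hr × 28 kg = 78.4 mcg/hr
Concentration = 652 mcg ÷ 64 mL = 10.1875 mcg/mL
Rate = 78.4 mcg/hr ÷ 10.1875 mcg/mL = 7.695706 mL/hr
Volume infused so far = 7.695706 mL/hr × 3.1 hr = 23.85669 mL
Volume remaining = 64 − 23.85669 = 40.14331 mL
New rate:
Dose = 2 mcg/kg/hr × 28 kg = 56 mcg/hr
Rate = 56 mcg/hr ÷ 10.1875 mcg/mL = 5.496933 mL/hr
Time remaining = 40.14331 mL ÷ 5.496933 mL/hr = 7.302857 hr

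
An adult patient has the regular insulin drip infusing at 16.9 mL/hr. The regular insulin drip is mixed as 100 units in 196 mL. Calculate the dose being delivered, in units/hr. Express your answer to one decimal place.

Concentration = 100 units ÷ 196 mL = 0.5102041 units/mL
Drug rate = 16.9 mL/hr × 0.5102041 units/mL = 8.622449 units/hr

8.6 units/hr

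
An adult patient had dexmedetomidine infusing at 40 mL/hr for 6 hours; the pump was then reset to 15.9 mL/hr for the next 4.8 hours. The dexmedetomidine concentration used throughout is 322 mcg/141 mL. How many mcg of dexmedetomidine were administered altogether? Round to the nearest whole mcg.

Concentration = 322 mcg ÷ 141 mL = 2.283688 mcg/mL
Stage 1: 40 mL/hr × 6 hr = 240 mL → 240 mL × 2.283688 mcg/mL = 548.0851 mcg
Stage 2: 15.9 mL/hr × 4.8 hr = 76.32 mL → 76.32 mL × 2.283688 mcg/mL = 174.2911 mcg
Total = 548.0851 + 174.2911 = 722.3762 mcg

722 mcg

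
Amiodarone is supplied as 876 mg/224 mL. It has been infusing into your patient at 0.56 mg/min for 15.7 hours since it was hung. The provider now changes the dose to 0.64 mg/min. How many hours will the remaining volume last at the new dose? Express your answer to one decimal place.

Initial rate:
0.56 mg/min × 60 min/hr = 33.6 mg/hr
Concentration = 876 mg ÷ 224 mL = 3.910714 mg/mL
Rate = 33.6 mg/hr ÷ 3.910714 mg/mL = 8.591781 mL/hr
Volume infused so far = 8.591781 mL/hr × 15.7 hr = 134.891 mL
Volume remaining = 224 − 134.891 = 89.10904 mL
New rate:
0.64 mg/min × 60 min/hr = 38.4 mg/hr
Rate = 38.4 mg/hr ÷ 3.910714 mg/mL = 9.819178 mL/hr
Time remaining = 89.10904 mL ÷ 9.819178 mL/hr = 9.075 hr

9.1 hours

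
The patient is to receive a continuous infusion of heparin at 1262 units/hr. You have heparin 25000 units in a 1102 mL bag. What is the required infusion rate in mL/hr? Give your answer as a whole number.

56 mL/hr

Concentration = 25000 units ÷ 1102 mL = 22.68603 units/mL
Rate = 1262 units/hr ÷ 22.68603 units/mL = 55.62896 mL/hr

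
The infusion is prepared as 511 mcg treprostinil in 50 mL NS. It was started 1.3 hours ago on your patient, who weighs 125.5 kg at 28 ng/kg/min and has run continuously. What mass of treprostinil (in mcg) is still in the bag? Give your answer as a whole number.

237 mcg

Dose = 28 ng/kg/min × 125.5 kg = 3514 ng/min
3514 ng/min × 60 min/hr = 210840 ng/hr
Concentration = 511 mcg ÷ 50 mL = 10.22 mcg/mL = 10220 ng/mL
Rate = 210840 ng/hr ÷ 10220 ng/mL = 20.63014 mL/hr
Volume infused = 20.63014 mL/hr × 1.3 hr = 26.81918 mL
Volume remaining = 50 − 26.81918 = 23.18082 mL
Drug remaining = 23.18082 mL × 10220 ng/mL = 236908 ng = 236.908 mcg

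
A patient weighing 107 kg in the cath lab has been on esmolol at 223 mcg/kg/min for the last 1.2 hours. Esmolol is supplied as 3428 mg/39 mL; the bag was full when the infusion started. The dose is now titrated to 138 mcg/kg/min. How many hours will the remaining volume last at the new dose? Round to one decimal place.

1.9 hours

Initial rate:
Dose = 223 mcg/kg/min × 107 kg = 23861 mcg/min
23861 mcg/min × 60 min/hr = 1431660 mcg/hr
Concentration = 3428 mg ÷ 39 mL = 87.89744 mg/mL = 87897.44 mcg/mL
Rate = 1431660 mcg/hr ÷ 87897.44 mcg/mL = 16.28785 mL/hr
Volume infused so far = 16.28785 mL/hr × 1.2 hr = 19.54542 mL
Volume remaining = 39 − 19.54542 = 19.45458 mL
New rate:
Dose = 138 mcg/kg/min × 107 kg = 14766 mcg/min
14766 mcg/min × 60 min/hr = 885960 mcg/hr
Rate = 885960 mcg/hr ÷ 87897.44 mcg/mL = 10.07947 mL/hr
Time remaining = 19.45458 mL ÷ 10.07947 mL/hr = 1.930119 hr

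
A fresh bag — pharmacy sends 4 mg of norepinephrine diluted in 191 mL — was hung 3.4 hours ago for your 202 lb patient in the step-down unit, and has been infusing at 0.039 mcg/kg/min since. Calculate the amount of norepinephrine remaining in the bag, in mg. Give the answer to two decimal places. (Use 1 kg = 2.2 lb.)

3.27 mg

Weight = 202 lb ÷ 2.2 lb/kg = 91.81818 kg
Dose = 0.039 mcg/kg/min × 91.81818 kg = 3.580909 mcg/min
3.580909 mcg/min × 60 min/hr = 214.8545 mcg/hr
Concentration = 4 mg ÷ 191 mL = 0.02094241 mg/mL = 20.94241 mcg/mL
Rate = 214.8545 mcg/hr ÷ 20.94241 mcg/mL = 10.2593 mL/hr
Volume infused = 10.2593 mL/hr × 3.4 hr = 34.88164 mL
Volume remaining = 191 − 34.88164 = 156.1184 mL
Drug remaining = 156.1184 mL × 20.94241 mcg/mL = 3269.495 mcg = 3.269495 mg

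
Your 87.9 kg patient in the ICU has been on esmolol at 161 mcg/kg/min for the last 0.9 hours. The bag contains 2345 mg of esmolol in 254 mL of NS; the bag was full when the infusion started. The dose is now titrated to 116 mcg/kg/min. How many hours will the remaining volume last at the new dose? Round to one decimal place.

2.6 hours

Initial rate:
Dose = 161 mcg/kg/min × 87.9 kg = 14151.9 mcg/min
14151.9 mcg/min × 60 min/hr = 849114 mcg/hr
Concentration = 2345 mg ÷ 254 mL = 9.232283 mg/mL = 9232.283 mcg/mL
Rate = 849114 mcg/hr ÷ 9232.283 mcg/mL = 91.97226 mL/hr
Volume infused so far = 91.97226 mL/hr × 0.9 hr = 82.77504 mL
Volume remaining = 254 − 82.77504 = 171.225 mL
New rate:
Dose = 116 mcg/kg/min × 87.9 kg = 10196.4 mcg/min
10196.4 mcg/min × 60 min/hr = 611784 mcg/hr
Rate = 611784 mcg/hr ÷ 9232.283 mcg/mL = 66.26573 mL/hr
Time remaining = 171.225 mL ÷ 66.26573 mL/hr = 2.583914 hr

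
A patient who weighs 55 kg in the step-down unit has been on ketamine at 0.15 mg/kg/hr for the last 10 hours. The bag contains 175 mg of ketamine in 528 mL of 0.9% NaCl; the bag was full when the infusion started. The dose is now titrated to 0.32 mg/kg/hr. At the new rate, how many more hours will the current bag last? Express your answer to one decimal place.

5.3 hours

Initial rate:
Dose = 0.15 mg/kg/hr × 55 kg = 8.25 mg/hr
Concentration = 175 mg ÷ 528 mL = 0.3314394 mg/mL
Rate = 8.25 mg/hr ÷ 0.3314394 mg/mL = 24.89143 mL/hr
Volume infused so far = 24.89143 mL/hr × 10 hr = 248.9143 mL
Volume remaining = 528 − 248.9143 = 279.0857 mL
New rate:
Dose = 0.32 mg/kg/hr × 55 kg = 17.6 mg/hr
Rate = 17.6 mg/hr ÷ 0.3314394 mg/mL = 53.10171 mL/hr
Time remaining = 279.0857 mL ÷ 53.10171 mL/hr = 5.255682 hr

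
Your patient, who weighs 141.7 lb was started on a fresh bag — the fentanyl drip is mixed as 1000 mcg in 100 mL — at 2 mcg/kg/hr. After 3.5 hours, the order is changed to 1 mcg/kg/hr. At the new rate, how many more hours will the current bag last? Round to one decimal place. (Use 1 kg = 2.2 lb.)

Initial rate:
Weight = 141.7 lb ÷ 2.2 lb/kg = 64.40909 kg
Dose = 2 mcg/kg/hr × 64.40909 kg = 128.8182 mcg/hr
Concentration = 1000 mcg ÷ 100 mL = 10 mcg/mL
Rate = 128.8182 mcg/hr ÷ 10 mcg/mL = 12.88182 mL/hr
Volume infused so far = 12.88182 mL/hr × 3.5 hr = 45.08636 mL
Volume remaining = 100 − 45.08636 = 54.91364 mL
New rate:
Dose = 1 mcg/kg/hr × 64.40909 kg = 64.40909 mcg/hr
Rate = 64.40909 mcg/hr ÷ 10 mcg/mL = 6.440909 mL/hr
Time remaining = 54.91364 mL ÷ 6.440909 mL/hr = 8.525759 hr

8.5 hours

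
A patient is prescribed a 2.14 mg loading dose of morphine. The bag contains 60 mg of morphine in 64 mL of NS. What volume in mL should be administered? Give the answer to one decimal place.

Concentration = 60 mg ÷ 64 mL = 0.9375 mg/mL
Volume = 2.14 mg ÷ 0.9375 mg/mL = 2.282667 mL

2.3 mL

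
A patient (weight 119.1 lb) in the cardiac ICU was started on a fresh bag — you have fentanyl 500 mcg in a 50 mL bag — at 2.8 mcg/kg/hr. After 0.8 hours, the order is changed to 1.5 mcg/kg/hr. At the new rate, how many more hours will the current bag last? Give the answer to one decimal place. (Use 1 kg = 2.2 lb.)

4.7 hours

Initial rate:
Weight = 119.1 lb ÷ 2.2 lb/kg = 54.13636 kg
Dose = 2.8 mcg/kg/hr × 54.13636 kg = 151.5818 mcg/hr
Concentration = 500 mcg ÷ 50 mL = 10 mcg/mL
Rate = 151.5818 mcg/hr ÷ 10 mcg/mL = 15.15818 mL/hr
Volume infused so far = 15.15818 mL/hr × 0.8 hr = 12.12655 mL
Volume remaining = 50 − 12.12655 = 37.87345 mL
New rate:
Dose = 1.5 mcg/kg/hr × 54.13636 kg = 81.20455 mcg/hr
Rate = 81.20455 mcg/hr ÷ 10 mcg/mL = 8.120455 mL/hr
Time remaining = 37.87345 mL ÷ 8.120455 mL/hr = 4.663957 hr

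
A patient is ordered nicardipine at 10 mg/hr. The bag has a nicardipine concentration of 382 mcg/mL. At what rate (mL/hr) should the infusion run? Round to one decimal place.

26.2 mL/hr

Concentration = 382 mcg/mL = 0.382 mg/mL
Rate = 10 mg/hr ÷ 0.382 mg/mL = 26.17801 mL/hr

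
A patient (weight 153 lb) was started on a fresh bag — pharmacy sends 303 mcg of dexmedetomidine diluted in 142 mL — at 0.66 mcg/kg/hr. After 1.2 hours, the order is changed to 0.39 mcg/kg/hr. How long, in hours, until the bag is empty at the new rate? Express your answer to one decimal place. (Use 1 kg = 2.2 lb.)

Initial rate:
Weight = 153 lb ÷ 2.2 lb/kg = 69.54545 kg
Dose = 0.66 mcg/kg/hr × 69.54545 kg = 45.9 mcg/hr
Concentration = 303 mcg ÷ 142 mL = 2.133803 mcg/mL
Rate = 45.9 mcg/hr ÷ 2.133803 mcg/mL = 21.51089 mL/hr
Volume infused so far = 21.51089 mL/hr × 1.2 hr = 25.81307 mL
Volume remaining = 142 − 25.81307 = 116.1869 mL
New rate:
Dose = 0.39 mcg/kg/hr × 69.54545 kg = 27.12273 mcg/hr
Rate = 27.12273 mcg/hr ÷ 2.133803 mcg/mL = 12.71098 mL/hr
Time remaining = 116.1869 mL ÷ 12.71098 mL/hr = 9.140674 hr

9.1 hours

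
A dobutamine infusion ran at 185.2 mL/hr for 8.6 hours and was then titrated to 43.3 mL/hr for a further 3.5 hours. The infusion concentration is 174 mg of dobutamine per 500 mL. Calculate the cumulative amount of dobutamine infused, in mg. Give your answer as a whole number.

Concentration = 174 mg ÷ 500 mL = 0.348 mg/mL
Stage 1: 185.2 mL/hr × 8.6 hr = 1592.72 mL → 1592.72 mL × 0.348 mg/mL = 554.2666 mg
Stage 2: 43.3 mL/hr × 3.5 hr = 151.55 mL → 151.55 mL × 0.348 mg/mL = 52.7394 mg
Total = 554.2666 + 52.7394 = 607.006 mg

607 mg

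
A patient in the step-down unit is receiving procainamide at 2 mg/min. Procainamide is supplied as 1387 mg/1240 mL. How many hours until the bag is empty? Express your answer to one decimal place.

11.6 hours

2 mg/min × 60 min/hr = 120 mg/hr
Concentration = 1387 mg ÷ 1240 mL = 1.118548 mg/mL
Rate = 120 mg/hr ÷ 1.118548 mg/mL = 107.2819 mL/hr
Duration = 1240 mL ÷ 107.2819 mL/hr = 11.55833 hr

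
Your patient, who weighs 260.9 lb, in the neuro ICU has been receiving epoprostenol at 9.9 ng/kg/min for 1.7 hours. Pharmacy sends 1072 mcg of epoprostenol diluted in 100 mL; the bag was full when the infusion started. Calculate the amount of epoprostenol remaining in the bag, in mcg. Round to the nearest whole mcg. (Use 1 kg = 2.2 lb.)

952 mcg

Weight = 260.9 lb ÷ 2.2 lb/kg = 118.5909 kg
Dose = 9.9 ng/kg/min × 118.5909 kg = 1174.05 ng/min
1174.05 ng/min × 60 min/hr = 70443 ng/hr
Concentration = 1072 mcg ÷ 100 mL = 10.72 mcg/mL = 10720 ng/mL
Rate = 70443 ng/hr ÷ 10720 ng/mL = 6.571175 mL/hr
Volume infused = 6.571175 mL/hr × 1.7 hr = 11.171 mL
Volume remaining = 100 − 11.171 = 88.829 mL
Drug remaining = 88.829 mL × 10720 ng/mL = 952246.9 ng = 952.2469 mcg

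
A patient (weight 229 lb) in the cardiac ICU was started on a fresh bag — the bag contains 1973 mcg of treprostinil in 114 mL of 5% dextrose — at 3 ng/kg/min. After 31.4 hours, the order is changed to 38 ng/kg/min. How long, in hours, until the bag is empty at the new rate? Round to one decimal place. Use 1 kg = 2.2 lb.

5.8 hours

Initial rate:
Weight = 229 lb ÷ 2.2 lb/kg = 104.0909 kg
Dose = 3 ng/kg/min × 104.0909 kg = 312.2727 ng/min
312.2727 ng/min × 60 min/hr = 18736.36 ng/hr
Concentration = 1973 mcg ÷ 114 mL = 17.30702 mcg/mL = 17307.02 ng/mL
Rate = 18736.36 ng/hr ÷ 17307.02 ng/mL = 1.082588 mL/hr
Volume infused so far = 1.082588 mL/hr × 31.4 hr = 33.99325 mL
Volume remaining = 114 − 33.99325 = 80.00675 mL
New rate:
Dose = 38 ng/kg/min × 104.0909 kg = 3955.455 ng/min
3955.455 ng/min × 60 min/hr = 237327.3 ng/hr
Rate = 237327.3 ng/hr ÷ 17307.02 ng/mL = 13.71278 mL/hr
Time remaining = 80.00675 mL ÷ 13.71278 mL/hr = 5.834467 hr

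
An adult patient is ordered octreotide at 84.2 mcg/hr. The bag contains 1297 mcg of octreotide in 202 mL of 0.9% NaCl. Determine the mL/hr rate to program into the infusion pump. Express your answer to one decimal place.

Concentration = 1297 mcg ÷ 202 mL = 6.420792 mcg/mL
Rate = 84.2 mcg/hr ÷ 6.420792 mcg/mL = 13.11365 mL/hr

13.1 mL/hr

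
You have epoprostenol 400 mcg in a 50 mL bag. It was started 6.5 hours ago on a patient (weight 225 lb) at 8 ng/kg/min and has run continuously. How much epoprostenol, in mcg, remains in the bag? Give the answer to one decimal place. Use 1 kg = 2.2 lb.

80.9 mcg

Weight = 225 lb ÷ 2.2 lb/kg = 102.2727 kg
Dose = 8 ng/kg/min × 102.2727 kg = 818.1818 ng/min
818.1818 ng/min × 60 min/hr = 49090.91 ng/hr
Concentration = 400 mcg ÷ 50 mL = 8 mcg/mL = 8000 ng/mL
Rate = 49090.91 ng/hr ÷ 8000 ng/mL = 6.136364 mL/hr
Volume infused = 6.136364 mL/hr × 6.5 hr = 39.88636 mL
Volume remaining = 50 − 39.88636 = 10.11364 mL
Drug remaining = 10.11364 mL × 8000 ng/mL = 80909.09 ng = 80.90909 mcg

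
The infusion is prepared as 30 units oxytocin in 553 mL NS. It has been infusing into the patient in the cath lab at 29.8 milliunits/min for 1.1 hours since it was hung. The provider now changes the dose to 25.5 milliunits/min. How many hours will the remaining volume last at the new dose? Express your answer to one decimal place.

18.3 hours

Initial rate:
29.8 milliunits/min × 60 min/hr = 1788 milliunits/hr
Concentration = 30 units ÷ 553 mL = 0.05424955 units/mL = 54.24955 milliunits/mL
Rate = 1788 milliunits/hr ÷ 54.24955 milliunits/mL = 32.9588 mL/hr
Volume infused so far = 32.9588 mL/hr × 1.1 hr = 36.25468 mL
Volume remaining = 553 − 36.25468 = 516.7453 mL
New rate:
25.5 milliunits/min × 60 min/hr = 1530 milliunits/hr
Rate = 1530 milliunits/hr ÷ 54.24955 milliunits/mL = 28.203 mL/hr
Time remaining = 516.7453 mL ÷ 28.203 mL/hr = 18.32235 hr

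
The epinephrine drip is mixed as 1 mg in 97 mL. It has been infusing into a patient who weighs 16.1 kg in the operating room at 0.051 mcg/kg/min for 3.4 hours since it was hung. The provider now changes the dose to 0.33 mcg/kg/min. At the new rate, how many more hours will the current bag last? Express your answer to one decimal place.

Initial rate:
Dose = 0.051 mcg/kg/min × 16.1 kg = 0.8211 mcg/min
0.8211 mcg/min × 60 min/hr = 49.266 mcg/hr
Concentration = 1 mg ÷ 97 mL = 0.01030928 mg/mL = 10.30928 mcg/mL
Rate = 49.266 mcg/hr ÷ 10.30928 mcg/mL = 4.778802 mL/hr
Volume infused so far = 4.778802 mL/hr × 3.4 hr = 16.24793 mL
Volume remaining = 97 − 16.24793 = 80.75207 mL
New rate:
Dose = 0.33 mcg/kg/min × 16.1 kg = 5.313 mcg/min
5.313 mcg/min × 60 min/hr = 318.78 mcg/hr
Rate = 318.78 mcg/hr ÷ 10.30928 mcg/mL = 30.92166 mL/hr
Time remaining = 80.75207 mL ÷ 30.92166 mL/hr = 2.611505 hr

2.6 hours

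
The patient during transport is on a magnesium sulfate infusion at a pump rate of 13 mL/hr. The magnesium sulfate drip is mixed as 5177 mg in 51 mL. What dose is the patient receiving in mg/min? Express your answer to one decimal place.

22.0 mg/min

Concentration = 5177 mg ÷ 51 mL = 101.5098 mg/mL
Drug rate = 13 mL/hr × 101.5098 mg/mL = 1319.627 mg/hr
1319.627 mg/hr ÷ 60 min/hr = 21.99379 mg/min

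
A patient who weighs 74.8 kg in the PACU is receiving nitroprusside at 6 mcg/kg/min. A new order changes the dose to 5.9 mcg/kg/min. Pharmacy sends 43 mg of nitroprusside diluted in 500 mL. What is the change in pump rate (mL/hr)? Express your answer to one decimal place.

5.2 mL/hr

At the current dose:
Dose = 6 mcg/kg/min × 74.8 kg = 448.8 mcg/min
448.8 mcg/min × 60 min/hr = 26928 mcg/hr
Concentration = 43 mg ÷ 500 mL = 0.086 mg/mL = 86 mcg/mL
Rate = 26928 mcg/hr ÷ 86 mcg/mL = 313.1163 mL/hr
At the new dose:
Dose = 5.9 mcg/kg/min × 74.8 kg = 441.32 mcg/min
441.32 mcg/min × 60 min/hr = 26479.2 mcg/hr
Rate = 26479.2 mcg/hr ÷ 86 mcg/mL = 307.8977 mL/hr
Change = 307.8977 − 313.1163 = -5.218605 mL/hr → 5.218605 mL/hr decrease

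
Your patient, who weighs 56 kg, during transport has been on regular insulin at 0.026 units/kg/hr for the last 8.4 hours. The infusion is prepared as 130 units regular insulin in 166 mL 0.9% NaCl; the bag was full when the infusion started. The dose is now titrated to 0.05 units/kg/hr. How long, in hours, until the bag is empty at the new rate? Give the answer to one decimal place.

Initial rate:
Dose = 0.026 units/kg/hr × 56 kg = 1.456 units/hr
Concentration = 130 units ÷ 166 mL = 0.7831325 units/mL
Rate = 1.456 units/hr ÷ 0.7831325 units/mL = 1.8592 mL/hr
Volume infused so far = 1.8592 mL/hr × 8.4 hr = 15.61728 mL
Volume remaining = 166 − 15.61728 = 150.3827 mL
New rate:
Dose = 0.05 units/kg/hr × 56 kg = 2.8 units/hr
Rate = 2.8 units/hr ÷ 0.7831325 units/mL = 3.575385 mL/hr
Time remaining = 150.3827 mL ÷ 3.575385 mL/hr = 42.06057 hr

42.1 hours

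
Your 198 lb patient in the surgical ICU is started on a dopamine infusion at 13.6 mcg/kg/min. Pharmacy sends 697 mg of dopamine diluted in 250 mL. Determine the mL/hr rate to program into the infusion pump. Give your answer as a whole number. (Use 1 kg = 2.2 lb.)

Weight = 198 lb ÷ 2.2 lb/kg = 90 kg
Dose = 13.6 mcg/kg/min × 90 kg = 1224 mcg/min
1224 mcg/min × 60 min/hr = 73440 mcg/hr
Concentration = 697 mg ÷ 250 mL = 2.788 mg/mL = 2788 mcg/mL
Rate = 73440 mcg/hr ÷ 2788 mcg/mL = 26.34146 mL/hr

26 mL/hr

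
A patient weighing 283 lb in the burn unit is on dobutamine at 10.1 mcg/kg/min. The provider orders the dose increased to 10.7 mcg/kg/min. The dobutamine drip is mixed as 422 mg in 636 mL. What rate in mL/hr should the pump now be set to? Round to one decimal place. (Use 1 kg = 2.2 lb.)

124.5 mL/hr

Weight = 283 lb ÷ 2.2 lb/kg = 128.6364 kg
Dose = 10.7 mcg/kg/min × 128.6364 kg = 1376.409 mcg/min
1376.409 mcg/min × 60 min/hr = 82584.55 mcg/hr
Concentration = 422 mg ÷ 636 mL = 0.663522 mg/mL = 663.522 mcg/mL
Rate = 82584.55 mcg/hr ÷ 663.522 mcg/mL = 124.4639 mL/hr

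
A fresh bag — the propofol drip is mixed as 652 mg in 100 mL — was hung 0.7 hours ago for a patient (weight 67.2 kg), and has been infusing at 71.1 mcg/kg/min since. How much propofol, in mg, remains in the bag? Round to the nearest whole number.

Dose = 71.1 mcg/kg/min × 67.2 kg = 4777.92 mcg/min
4777.92 mcg/min × 60 min/hr = 286675.2 mcg/hr
Concentration = 652 mg ÷ 100 mL = 6.52 mg/mL = 6520 mcg/mL
Rate = 286675.2 mcg/hr ÷ 6520 mcg/mL = 43.96859 mL/hr
Volume infused = 43.96859 mL/hr × 0.7 hr = 30.77801 mL
Volume remaining = 100 − 30.77801 = 69.22199 mL
Drug remaining = 69.22199 mL × 6520 mcg/mL = 451327.4 mcg = 451.3274 mg

451 mg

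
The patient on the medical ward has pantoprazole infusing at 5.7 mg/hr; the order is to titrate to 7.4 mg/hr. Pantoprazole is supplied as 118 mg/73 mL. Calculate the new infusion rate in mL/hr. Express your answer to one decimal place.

4.6 mL/hr

Concentration = 118 mg ÷ 73 mL = 1.616438 mg/mL
Rate = 7.4 mg/hr ÷ 1.616438 mg/mL = 4.577966 mL/hr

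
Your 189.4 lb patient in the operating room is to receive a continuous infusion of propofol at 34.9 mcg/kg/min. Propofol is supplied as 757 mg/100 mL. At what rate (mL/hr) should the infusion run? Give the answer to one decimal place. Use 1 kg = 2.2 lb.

23.8 mL/hr

Weight = 189.4 lb ÷ 2.2 lb/kg = 86.09091 kg
Dose = 34.9 mcg/kg/min × 86.09091 kg = 3004.573 mcg/min
3004.573 mcg/min × 60 min/hr = 180274.4 mcg/hr
Concentration = 757 mg ÷ 100 mL = 7.57 mg/mL = 7570 mcg/mL
Rate = 180274.4 mcg/hr ÷ 7570 mcg/mL = 23.81431 mL/hr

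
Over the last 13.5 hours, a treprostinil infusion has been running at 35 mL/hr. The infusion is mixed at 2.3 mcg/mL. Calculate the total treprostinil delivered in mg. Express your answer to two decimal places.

1.09 mg

Concentration = 2.3 mcg/mL = 2300 ng/mL
Drug rate = 35 mL/hr × 2300 ng/mL = 80500 ng/hr
Total = 80500 ng/hr × 13.5 hr = 1086750 ng = 1.08675 mg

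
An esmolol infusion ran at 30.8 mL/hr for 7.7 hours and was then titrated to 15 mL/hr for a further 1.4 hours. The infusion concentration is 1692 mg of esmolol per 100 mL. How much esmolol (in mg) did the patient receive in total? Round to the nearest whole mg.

Concentration = 1692 mg ÷ 100 mL = 16.92 mg/mL
Stage 1: 30.8 mL/hr × 7.7 hr = 237.16 mL → 237.16 mL × 16.92 mg/mL = 4012.747 mg
Stage 2: 15 mL/hr × 1.4 hr = 21 mL → 21 mL × 16.92 mg/mL = 355.32 mg
Total = 4012.747 + 355.32 = 4368.067 mg

4368 mg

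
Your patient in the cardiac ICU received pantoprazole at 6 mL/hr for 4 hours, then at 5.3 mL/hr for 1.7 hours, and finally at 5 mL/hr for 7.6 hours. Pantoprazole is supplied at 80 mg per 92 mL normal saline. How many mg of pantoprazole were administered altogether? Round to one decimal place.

61.7 mg

Concentration = 80 mg ÷ 92 mL = 0.8695652 mg/mL
Stage 1: 6 mL/hr × 4 hr = 24 mL → 24 mL × 0.8695652 mg/mL = 20.86957 mg
Stage 2: 5.3 mL/hr × 1.7 hr = 9.01 mL → 9.01 mL × 0.8695652 mg/mL = 7.834783 mg
Stage 3: 5 mL/hr × 7.6 hr = 38 mL → 38 mL × 0.8695652 mg/mL = 33.04348 mg
Total = 20.86957 + 7.834783 + 33.04348 = 61.74783 mg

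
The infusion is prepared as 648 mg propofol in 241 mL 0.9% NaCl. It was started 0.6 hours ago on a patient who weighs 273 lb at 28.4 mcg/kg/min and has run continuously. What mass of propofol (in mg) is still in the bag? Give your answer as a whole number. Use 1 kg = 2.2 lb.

Weight = 273 lb ÷ 2.2 lb/kg = 124.0909 kg
Dose = 28.4 mcg/kg/min × 124.0909 kg = 3524.182 mcg/min
3524.182 mcg/min × 60 min/hr = 211450.9 mcg/hr
Concentration = 648 mg ÷ 241 mL = 2.688797 mg/mL = 2688.797 mcg/mL
Rate = 211450.9 mcg/hr ÷ 2688.797 mcg/mL = 78.64146 mL/hr
Volume infused = 78.64146 mL/hr × 0.6 hr = 47.18488 mL
Volume remaining = 241 − 47.18488 = 193.8151 mL
Drug remaining = 193.8151 mL × 2688.797 mcg/mL = 521129.5 mcg = 521.1295 mg

521 mg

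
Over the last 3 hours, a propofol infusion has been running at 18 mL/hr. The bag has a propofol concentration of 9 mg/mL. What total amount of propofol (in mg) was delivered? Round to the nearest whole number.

486 mg

Drug rate = 18 mL/hr × 9 mg/mL = 162 mg/hr
Total = 162 mg/hr × 3 hr = 486 mg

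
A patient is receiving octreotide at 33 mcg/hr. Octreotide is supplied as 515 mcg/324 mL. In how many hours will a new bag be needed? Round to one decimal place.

Concentration = 515 mcg ÷ 324 mL = 1.589506 mcg/mL
Rate = 33 mcg/hr ÷ 1.589506 mcg/mL = 20.76117 mL/hr
Duration = 324 mL ÷ 20.76117 mL/hr = 15.60606 hr

15.6 hours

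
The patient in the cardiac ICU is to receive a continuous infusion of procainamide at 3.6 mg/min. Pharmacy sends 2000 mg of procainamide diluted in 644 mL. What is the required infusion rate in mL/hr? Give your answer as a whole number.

3.6 mg/min × 60 min/hr = 216 mg/hr
Concentration = 2000 mg ÷ 644 mL = 3.10559 mg/mL
Rate = 216 mg/hr ÷ 3.10559 mg/mL = 69.552 mL/hr

70 mL/hr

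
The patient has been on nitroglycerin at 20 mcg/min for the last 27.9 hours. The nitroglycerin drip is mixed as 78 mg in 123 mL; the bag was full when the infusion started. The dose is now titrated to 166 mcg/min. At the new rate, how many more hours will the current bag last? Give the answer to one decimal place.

Initial rate:
20 mcg/min × 60 min/hr = 1200 mcg/hr
Concentration = 78 mg ÷ 123 mL = 0.6341463 mg/mL = 634.1463 mcg/mL
Rate = 1200 mcg/hr ÷ 634.1463 mcg/mL = 1.892308 mL/hr
Volume infused so far = 1.892308 mL/hr × 27.9 hr = 52.79538 mL
Volume remaining = 123 − 52.79538 = 70.20462 mL
New rate:
166 mcg/min × 60 min/hr = 9960 mcg/hr
Rate = 9960 mcg/hr ÷ 634.1463 mcg/mL = 15.70615 mL/hr
Time remaining = 70.20462 mL ÷ 15.70615 mL/hr = 4.46988 hr

4.5 hours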